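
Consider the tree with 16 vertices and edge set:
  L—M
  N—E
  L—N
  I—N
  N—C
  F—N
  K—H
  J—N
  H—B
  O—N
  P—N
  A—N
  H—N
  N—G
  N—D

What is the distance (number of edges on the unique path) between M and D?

Walking from M: M - L - N - D. Length 3.

3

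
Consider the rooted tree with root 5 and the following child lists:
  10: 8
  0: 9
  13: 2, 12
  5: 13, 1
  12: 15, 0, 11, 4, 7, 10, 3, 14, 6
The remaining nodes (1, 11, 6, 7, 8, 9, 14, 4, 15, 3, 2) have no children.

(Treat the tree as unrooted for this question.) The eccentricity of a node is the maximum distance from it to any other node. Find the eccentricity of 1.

5

The node farthest from 1 is 9 (8 also at distance 5), via 1–5–13–12–0–9 — 5 edges.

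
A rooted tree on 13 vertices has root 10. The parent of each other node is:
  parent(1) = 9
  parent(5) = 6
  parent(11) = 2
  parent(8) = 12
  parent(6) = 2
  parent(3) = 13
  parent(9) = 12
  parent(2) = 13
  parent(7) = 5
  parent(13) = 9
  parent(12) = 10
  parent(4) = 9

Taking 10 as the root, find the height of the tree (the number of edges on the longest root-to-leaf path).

7

7 sits deepest: 10-12-9-13-2-6-5-7 — 7 edges from the root.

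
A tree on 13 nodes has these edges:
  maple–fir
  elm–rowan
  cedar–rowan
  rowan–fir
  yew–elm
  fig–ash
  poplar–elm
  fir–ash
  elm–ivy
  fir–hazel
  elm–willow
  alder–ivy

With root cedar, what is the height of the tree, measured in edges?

The longest root-to-leaf path is cedar – rowan – fir – ash – fig (4 edges).

4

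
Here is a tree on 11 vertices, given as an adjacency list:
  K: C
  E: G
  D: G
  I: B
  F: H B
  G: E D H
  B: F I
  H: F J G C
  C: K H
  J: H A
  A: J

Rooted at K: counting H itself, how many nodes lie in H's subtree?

9

H's subtree: {H, J, G, F, A, E, D, B, I}, size 9.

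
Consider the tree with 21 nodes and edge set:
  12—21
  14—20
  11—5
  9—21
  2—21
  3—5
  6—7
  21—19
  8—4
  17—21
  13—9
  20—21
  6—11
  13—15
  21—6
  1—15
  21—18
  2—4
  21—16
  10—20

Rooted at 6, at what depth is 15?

4

Path from 6 to 15: 6–21–9–13–15, which has 4 edges.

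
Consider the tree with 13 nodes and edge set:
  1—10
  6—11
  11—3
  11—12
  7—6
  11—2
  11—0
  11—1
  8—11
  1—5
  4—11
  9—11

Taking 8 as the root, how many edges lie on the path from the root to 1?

2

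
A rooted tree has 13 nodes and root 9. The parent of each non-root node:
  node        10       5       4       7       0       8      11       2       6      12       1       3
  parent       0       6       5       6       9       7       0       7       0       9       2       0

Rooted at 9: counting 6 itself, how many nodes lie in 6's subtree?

7

6's subtree: {6, 5, 7, 4, 8, 2, 1}, size 7.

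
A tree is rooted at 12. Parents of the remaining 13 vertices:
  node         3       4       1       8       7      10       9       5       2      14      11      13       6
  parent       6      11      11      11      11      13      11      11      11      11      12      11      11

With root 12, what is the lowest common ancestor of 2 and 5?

11

2's ancestor chain is 2, 11, 12 and 5's is 5, 11, 12; they first meet at 11.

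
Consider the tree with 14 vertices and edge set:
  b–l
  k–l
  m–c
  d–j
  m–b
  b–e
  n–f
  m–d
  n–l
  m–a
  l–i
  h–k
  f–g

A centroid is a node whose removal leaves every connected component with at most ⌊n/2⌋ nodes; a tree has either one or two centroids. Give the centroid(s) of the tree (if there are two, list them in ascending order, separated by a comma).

b, l

Removing b splits the tree into components of sizes 7, 5, 1; the largest is 7 ≤ ⌊14/2⌋ = 7.
Its neighbour l also leaves a largest component of size 7, so both are centroids.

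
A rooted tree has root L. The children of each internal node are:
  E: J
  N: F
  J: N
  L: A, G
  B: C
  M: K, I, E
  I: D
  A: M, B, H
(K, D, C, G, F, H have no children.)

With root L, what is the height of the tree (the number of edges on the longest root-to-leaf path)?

6

The longest root-to-leaf path is L-A-M-E-J-N-F (6 edges).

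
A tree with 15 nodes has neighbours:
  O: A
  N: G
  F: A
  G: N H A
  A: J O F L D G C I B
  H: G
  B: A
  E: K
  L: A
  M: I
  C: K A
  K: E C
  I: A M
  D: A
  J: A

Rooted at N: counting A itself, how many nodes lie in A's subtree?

12

A's subtree: {A, C, I, B, L, J, O, F, D, K, M, E}, size 12.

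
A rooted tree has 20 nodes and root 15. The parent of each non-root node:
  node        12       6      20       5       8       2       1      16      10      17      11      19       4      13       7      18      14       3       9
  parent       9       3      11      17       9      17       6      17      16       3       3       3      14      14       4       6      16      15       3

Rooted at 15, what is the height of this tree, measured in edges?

6

7 sits deepest: 15-3-17-16-14-4-7 — 6 edges from the root.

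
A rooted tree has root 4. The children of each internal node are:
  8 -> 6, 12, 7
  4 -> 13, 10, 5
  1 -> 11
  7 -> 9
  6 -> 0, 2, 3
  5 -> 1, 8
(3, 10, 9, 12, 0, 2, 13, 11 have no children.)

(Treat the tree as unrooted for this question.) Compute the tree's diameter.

5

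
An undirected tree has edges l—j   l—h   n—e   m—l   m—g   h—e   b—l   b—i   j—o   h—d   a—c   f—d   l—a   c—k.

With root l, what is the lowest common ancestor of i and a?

l

Path i→root: i b l; path a→root: a l.
First common node: l.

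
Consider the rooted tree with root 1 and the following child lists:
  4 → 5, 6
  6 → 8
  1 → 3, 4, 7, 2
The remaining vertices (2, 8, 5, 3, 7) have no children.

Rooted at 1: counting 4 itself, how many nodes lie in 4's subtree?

4

Descendants of 4 (including itself): 4, 5, 6, 8. That's 4.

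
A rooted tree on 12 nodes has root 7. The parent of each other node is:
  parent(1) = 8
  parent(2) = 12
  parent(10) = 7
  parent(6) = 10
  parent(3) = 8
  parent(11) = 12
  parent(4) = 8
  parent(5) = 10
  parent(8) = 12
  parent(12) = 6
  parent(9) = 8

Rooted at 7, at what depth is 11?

4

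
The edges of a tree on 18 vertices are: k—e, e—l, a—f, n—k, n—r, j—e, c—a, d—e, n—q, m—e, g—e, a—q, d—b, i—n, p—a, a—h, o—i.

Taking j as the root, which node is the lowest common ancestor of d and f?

d's ancestor chain is d, e, j and f's is f, a, q, n, k, e, j; they first meet at e.

e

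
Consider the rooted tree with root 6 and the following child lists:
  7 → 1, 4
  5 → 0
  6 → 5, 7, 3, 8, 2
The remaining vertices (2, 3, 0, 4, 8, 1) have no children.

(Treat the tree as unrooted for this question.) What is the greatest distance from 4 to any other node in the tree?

Distances from 4 peak at 4, attained at 0.
4 – 7 – 6 – 5 – 0

4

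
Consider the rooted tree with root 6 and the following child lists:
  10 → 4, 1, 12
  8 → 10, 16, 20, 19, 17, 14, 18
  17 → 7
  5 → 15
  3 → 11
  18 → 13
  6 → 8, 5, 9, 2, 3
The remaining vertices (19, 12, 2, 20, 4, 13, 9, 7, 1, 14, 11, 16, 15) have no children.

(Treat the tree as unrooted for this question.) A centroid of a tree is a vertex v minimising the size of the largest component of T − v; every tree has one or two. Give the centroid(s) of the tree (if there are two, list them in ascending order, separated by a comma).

8

If 8 is removed the pieces have sizes 7, 4, 2, 2, 1, 1, 1, 1, all ≤ ⌊20/2⌋ = 10.
Every other node leaves some component of size > 10, so the centroid is unique.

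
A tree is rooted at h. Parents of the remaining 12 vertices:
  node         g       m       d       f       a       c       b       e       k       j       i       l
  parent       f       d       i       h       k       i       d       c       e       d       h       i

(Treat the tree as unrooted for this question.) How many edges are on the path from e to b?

4

Walking from e: e–c–i–d–b. Length 4.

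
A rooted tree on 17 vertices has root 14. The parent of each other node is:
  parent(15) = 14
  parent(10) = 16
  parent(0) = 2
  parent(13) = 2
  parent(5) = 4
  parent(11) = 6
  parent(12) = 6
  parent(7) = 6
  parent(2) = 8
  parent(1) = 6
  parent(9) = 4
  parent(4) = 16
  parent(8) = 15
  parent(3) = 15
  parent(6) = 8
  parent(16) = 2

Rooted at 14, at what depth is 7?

4

Path from 14 to 7: 14–15–8–6–7, which has 4 edges.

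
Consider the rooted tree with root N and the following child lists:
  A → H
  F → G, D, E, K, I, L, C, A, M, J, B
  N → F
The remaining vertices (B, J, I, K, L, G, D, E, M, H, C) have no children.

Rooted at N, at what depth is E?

N–F–E — 2 edges.

2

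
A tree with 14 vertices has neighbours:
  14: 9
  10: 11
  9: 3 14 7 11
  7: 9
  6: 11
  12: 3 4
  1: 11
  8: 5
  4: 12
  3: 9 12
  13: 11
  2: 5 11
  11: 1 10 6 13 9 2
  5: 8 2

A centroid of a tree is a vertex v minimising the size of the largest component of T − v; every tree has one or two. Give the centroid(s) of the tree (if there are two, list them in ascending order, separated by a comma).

11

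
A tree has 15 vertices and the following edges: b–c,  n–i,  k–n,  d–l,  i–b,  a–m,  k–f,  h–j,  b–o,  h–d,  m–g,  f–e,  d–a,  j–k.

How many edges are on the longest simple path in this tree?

10

Starting from o, a farthest node is g at distance 10.
One longest path: o–b–i–n–k–j–h–d–a–m–g.
So the diameter is 10.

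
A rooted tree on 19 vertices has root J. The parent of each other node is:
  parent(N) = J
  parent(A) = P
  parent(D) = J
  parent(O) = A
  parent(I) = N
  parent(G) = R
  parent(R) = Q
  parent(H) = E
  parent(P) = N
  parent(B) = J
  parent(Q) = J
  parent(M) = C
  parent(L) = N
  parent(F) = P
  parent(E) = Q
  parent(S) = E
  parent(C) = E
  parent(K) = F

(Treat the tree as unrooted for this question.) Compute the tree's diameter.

8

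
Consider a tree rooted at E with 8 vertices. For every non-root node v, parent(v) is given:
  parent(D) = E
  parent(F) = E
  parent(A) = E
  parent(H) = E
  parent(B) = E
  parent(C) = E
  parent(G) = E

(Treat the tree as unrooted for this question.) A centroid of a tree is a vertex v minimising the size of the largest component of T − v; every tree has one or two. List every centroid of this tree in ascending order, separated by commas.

E

If E is removed the pieces have sizes 1, 1, 1, 1, 1, 1, 1, all ≤ ⌊8/2⌋ = 4.
No neighbour of E does as well, so E is the unique centroid.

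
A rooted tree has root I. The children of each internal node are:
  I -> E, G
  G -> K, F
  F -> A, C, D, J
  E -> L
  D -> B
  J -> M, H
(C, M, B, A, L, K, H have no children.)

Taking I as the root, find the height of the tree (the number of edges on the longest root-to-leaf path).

4

The longest root-to-leaf path is I-G-F-J-M (4 edges).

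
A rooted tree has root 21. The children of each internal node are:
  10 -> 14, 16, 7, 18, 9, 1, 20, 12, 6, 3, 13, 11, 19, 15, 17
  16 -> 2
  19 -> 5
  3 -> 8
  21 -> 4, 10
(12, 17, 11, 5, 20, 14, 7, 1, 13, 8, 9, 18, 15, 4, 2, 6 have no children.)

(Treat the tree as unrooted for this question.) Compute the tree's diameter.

A longest path is 8 - 3 - 10 - 19 - 5, with 4 edges.

4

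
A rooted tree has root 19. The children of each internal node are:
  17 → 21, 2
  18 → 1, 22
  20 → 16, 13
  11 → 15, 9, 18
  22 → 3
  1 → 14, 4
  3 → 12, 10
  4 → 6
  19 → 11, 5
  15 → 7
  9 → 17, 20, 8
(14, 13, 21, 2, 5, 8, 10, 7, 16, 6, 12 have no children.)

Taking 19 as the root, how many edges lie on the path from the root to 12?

5

Climbing from 12 to the root: 12 → 3 → 22 → 18 → 11 → 19. That's 5 steps.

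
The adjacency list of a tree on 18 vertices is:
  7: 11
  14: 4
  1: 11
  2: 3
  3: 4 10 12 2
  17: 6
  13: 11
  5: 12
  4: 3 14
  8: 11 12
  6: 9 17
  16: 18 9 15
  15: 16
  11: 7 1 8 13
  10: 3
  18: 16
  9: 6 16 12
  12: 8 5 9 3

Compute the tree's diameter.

6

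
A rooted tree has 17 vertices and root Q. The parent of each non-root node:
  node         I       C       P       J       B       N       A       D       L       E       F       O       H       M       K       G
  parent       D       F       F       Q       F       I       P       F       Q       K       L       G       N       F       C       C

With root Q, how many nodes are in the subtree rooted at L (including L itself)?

15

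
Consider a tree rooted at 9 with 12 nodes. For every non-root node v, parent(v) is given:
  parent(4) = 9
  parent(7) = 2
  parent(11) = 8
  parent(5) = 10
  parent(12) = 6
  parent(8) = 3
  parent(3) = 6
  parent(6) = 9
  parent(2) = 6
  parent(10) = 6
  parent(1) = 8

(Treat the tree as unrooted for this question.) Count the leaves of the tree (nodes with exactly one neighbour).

6

The leaves are 1, 4, 5, 7, 11, 12.
That is 6 leaves.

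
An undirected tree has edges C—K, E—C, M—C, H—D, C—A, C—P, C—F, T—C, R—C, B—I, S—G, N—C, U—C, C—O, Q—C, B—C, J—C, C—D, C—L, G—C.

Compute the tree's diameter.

4

BFS from I reaches H last, at distance 4; BFS from H confirms no node is farther.
Path: I–B–C–D–H.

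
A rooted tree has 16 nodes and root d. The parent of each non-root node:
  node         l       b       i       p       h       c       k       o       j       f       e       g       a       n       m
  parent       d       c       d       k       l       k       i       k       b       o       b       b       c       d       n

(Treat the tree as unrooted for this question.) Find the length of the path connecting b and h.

6

Walking from b: b–c–k–i–d–l–h. Length 6.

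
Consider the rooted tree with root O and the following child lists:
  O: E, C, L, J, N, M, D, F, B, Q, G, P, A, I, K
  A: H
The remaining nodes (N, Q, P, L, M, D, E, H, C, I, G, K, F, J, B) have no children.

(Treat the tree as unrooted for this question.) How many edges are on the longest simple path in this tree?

BFS from H reaches I last, at distance 3; BFS from I confirms no node is farther.
Path: H-A-O-I.

3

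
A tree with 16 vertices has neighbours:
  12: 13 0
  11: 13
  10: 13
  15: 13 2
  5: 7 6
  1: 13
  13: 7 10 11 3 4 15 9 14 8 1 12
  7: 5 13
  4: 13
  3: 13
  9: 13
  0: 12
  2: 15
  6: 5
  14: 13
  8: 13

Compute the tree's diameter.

Starting from 6, a farthest node is 0 at distance 5.
One longest path: 6 - 5 - 7 - 13 - 12 - 0.
So the diameter is 5.

5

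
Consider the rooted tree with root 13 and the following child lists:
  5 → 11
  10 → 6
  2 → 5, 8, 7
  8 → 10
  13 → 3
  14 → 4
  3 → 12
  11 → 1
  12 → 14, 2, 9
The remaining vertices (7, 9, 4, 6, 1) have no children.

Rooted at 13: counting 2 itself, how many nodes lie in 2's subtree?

2's subtree: {2, 5, 8, 7, 11, 10, 1, 6}, size 8.

8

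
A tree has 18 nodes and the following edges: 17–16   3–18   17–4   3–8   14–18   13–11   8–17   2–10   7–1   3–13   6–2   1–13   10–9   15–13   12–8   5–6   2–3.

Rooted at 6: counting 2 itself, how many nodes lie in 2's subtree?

16

2's subtree: {2, 3, 10, 13, 8, 18, 9, 15, 11, 1, 17, 12, 14, 7, 4, 16}, size 16.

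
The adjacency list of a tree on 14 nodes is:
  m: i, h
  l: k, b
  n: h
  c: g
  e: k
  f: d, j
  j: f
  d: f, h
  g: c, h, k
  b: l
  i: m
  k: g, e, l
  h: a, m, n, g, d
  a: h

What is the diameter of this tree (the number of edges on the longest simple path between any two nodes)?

7

A longest path is j – f – d – h – g – k – l – b, with 7 edges.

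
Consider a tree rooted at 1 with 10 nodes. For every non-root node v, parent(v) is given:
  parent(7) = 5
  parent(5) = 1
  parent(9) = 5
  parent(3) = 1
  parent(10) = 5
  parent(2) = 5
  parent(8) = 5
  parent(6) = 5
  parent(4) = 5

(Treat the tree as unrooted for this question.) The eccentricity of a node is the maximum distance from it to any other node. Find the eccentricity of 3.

3

A farthest node from 3 is 2 (4, 8, 10, 9, 7, 6 also at distance 3).
The path 3 – 1 – 5 – 2 has 3 edges.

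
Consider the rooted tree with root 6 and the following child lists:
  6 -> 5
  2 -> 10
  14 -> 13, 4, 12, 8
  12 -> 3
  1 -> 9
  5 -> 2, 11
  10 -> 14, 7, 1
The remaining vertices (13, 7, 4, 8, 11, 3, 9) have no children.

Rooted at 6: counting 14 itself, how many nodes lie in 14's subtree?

14's subtree: {14, 4, 8, 13, 12, 3}, size 6.

6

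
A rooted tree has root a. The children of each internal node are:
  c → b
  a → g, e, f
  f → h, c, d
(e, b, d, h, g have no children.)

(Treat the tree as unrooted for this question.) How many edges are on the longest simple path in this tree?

BFS from g reaches b last, at distance 4; BFS from b confirms no node is farther.
Path: g - a - f - c - b.

4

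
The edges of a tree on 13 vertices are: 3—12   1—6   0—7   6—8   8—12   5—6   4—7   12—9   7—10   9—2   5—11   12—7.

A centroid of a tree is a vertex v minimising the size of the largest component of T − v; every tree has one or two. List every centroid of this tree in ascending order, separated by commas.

Removing 12 splits the tree into components of sizes 5, 4, 2, 1; the largest is 5 ≤ ⌊13/2⌋ = 6.
Every other node leaves some component of size > 6, so the centroid is unique.

12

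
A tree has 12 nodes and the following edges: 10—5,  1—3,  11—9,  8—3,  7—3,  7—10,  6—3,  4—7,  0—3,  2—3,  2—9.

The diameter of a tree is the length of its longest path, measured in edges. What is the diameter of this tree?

6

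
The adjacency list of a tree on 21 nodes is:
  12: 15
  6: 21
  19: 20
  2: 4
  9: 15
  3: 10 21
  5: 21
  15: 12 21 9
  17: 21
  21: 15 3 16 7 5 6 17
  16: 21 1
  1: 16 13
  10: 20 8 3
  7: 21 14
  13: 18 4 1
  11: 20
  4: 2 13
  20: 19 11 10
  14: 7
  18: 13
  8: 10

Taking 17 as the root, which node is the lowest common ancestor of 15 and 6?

21

15's ancestor chain is 15, 21, 17 and 6's is 6, 21, 17; they first meet at 21.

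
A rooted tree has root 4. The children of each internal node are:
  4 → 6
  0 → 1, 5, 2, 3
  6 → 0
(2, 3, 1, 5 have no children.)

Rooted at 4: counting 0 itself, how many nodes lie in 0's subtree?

5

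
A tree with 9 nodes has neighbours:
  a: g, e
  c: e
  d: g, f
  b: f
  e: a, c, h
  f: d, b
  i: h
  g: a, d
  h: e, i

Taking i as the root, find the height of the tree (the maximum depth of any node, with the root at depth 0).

7

b sits deepest: i – h – e – a – g – d – f – b — 7 edges from the root.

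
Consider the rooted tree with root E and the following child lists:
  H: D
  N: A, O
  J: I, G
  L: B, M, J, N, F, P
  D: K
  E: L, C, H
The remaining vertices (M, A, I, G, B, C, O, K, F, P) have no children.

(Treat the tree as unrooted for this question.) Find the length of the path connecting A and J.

The path is A–N–L–J, which has 3 edges.

3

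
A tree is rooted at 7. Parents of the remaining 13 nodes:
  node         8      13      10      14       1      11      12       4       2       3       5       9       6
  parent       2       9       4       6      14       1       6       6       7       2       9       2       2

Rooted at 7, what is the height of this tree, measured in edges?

5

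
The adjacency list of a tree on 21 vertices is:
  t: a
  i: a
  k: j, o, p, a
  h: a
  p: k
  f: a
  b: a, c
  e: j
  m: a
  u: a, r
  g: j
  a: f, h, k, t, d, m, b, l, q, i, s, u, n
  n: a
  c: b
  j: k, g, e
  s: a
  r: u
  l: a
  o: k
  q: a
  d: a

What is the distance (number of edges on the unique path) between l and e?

4

The path is l–a–k–j–e, which has 4 edges.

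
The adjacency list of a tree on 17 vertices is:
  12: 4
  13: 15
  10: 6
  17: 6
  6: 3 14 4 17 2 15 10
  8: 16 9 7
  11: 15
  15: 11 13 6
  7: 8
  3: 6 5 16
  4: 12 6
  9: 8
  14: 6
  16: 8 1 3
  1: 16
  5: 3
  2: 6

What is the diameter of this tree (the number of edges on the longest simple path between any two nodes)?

6

Starting from 9, a farthest node is 12 at distance 6.
One longest path: 9 - 8 - 16 - 3 - 6 - 4 - 12.
So the diameter is 6.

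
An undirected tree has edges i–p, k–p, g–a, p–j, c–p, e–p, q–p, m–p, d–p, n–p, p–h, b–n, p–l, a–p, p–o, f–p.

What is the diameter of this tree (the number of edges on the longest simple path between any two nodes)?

4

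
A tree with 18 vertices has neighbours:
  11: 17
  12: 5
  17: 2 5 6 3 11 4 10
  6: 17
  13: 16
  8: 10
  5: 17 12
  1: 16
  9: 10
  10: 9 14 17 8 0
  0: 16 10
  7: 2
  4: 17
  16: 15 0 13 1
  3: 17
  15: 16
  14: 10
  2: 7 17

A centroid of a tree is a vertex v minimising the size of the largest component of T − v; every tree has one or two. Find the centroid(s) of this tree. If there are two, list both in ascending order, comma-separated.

10, 17

Delete 10: the remaining components have sizes 9, 5, 1, 1, 1. Max 9 ≤ 9, so 10 is a centroid.
Its neighbour 17 also leaves a largest component of size 9, so both are centroids.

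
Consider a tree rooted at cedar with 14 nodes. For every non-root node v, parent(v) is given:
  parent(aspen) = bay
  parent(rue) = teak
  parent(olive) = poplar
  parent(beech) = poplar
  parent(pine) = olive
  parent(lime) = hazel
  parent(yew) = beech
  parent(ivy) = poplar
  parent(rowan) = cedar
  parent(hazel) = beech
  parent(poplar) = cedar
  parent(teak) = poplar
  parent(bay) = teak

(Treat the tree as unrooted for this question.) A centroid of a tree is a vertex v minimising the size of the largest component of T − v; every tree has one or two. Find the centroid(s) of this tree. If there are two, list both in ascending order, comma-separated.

poplar

If poplar is removed the pieces have sizes 4, 4, 2, 2, 1, all ≤ ⌊14/2⌋ = 7.
No neighbour of poplar does as well, so poplar is the unique centroid.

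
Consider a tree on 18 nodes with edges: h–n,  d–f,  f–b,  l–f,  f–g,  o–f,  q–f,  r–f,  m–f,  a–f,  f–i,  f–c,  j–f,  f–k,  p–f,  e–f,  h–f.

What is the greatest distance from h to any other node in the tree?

Distances from h peak at 2, attained at c (d, m, j, g, i, e, b, q, r, l, a, p, k, o also at distance 2).
h–f–c

2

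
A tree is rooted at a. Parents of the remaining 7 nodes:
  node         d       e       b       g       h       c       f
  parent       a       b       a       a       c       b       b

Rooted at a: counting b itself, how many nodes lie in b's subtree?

5

The subtree rooted at b contains: b, e, f, c, h — 5 nodes.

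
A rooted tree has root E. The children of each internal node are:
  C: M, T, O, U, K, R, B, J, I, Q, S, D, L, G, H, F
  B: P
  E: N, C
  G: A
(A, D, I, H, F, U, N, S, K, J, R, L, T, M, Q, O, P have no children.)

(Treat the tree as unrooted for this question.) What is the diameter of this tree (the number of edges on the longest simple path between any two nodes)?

BFS from P reaches N last, at distance 4; BFS from N confirms no node is farther.
Path: P – B – C – E – N.

4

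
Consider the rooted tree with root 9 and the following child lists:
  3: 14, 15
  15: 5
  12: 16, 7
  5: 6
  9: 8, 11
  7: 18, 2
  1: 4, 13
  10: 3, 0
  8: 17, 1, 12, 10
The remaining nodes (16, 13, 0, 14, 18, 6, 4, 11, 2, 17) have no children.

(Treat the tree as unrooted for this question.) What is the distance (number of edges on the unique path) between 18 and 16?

18–7–12–16: 3 edges.

3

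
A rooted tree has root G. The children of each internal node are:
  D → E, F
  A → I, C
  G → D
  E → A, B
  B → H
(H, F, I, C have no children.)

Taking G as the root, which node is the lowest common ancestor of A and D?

A's ancestor chain is A, E, D, G and D's is D, G; they first meet at D.

D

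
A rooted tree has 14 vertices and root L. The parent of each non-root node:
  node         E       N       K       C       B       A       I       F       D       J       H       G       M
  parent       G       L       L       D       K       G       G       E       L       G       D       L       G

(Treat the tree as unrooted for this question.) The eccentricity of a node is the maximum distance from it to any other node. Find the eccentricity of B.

Distances from B peak at 5, attained at F.
B–K–L–G–E–F

5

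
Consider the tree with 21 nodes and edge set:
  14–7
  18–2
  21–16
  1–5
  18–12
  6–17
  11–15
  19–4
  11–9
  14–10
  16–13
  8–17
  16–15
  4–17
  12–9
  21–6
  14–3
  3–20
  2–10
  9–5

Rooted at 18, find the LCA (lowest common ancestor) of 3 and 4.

18

Path 3→root: 3 14 10 2 18; path 4→root: 4 17 6 21 16 15 11 9 12 18.
First common node: 18.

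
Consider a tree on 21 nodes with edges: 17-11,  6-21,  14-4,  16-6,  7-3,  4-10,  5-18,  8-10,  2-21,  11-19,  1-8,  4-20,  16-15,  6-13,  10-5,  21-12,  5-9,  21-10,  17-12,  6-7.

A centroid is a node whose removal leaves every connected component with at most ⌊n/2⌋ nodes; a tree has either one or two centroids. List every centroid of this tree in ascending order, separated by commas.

Removing 21 splits the tree into components of sizes 9, 6, 4, 1; the largest is 9 ≤ ⌊21/2⌋ = 10.
No neighbour of 21 does as well, so 21 is the unique centroid.

21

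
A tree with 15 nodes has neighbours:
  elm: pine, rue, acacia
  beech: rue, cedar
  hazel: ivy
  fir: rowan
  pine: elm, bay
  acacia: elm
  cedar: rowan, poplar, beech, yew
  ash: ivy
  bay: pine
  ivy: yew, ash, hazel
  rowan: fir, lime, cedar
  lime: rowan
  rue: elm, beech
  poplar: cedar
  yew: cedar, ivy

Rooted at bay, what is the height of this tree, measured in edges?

hazel sits deepest: bay → pine → elm → rue → beech → cedar → yew → ivy → hazel — 8 edges from the root.

8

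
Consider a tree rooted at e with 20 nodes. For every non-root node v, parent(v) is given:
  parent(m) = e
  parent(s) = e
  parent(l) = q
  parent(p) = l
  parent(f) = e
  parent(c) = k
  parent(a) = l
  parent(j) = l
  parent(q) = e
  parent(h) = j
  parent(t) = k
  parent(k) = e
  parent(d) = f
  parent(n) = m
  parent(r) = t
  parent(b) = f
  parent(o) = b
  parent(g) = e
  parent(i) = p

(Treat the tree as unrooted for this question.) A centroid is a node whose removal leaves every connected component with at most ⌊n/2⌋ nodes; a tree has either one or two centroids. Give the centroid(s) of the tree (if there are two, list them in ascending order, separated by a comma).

If e is removed the pieces have sizes 7, 4, 4, 2, 1, 1, all ≤ ⌊20/2⌋ = 10.
No neighbour of e does as well, so e is the unique centroid.

e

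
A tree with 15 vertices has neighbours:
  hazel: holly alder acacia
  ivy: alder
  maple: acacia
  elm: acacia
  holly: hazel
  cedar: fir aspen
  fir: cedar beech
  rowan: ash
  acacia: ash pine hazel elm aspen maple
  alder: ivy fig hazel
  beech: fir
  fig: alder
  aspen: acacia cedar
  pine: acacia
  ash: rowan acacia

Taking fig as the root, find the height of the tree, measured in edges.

7

beech sits deepest: fig → alder → hazel → acacia → aspen → cedar → fir → beech — 7 edges from the root.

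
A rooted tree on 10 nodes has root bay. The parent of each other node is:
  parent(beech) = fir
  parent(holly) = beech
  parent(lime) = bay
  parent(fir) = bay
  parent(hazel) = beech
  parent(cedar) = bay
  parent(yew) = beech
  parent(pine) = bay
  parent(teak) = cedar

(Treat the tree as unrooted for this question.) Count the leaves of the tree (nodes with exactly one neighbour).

Exactly 6 nodes have a single neighbour: hazel, holly, lime, pine, teak, yew.

6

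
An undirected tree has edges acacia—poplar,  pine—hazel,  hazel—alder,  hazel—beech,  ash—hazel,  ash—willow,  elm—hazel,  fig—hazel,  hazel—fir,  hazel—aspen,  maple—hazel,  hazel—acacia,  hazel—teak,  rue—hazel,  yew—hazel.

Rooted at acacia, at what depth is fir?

2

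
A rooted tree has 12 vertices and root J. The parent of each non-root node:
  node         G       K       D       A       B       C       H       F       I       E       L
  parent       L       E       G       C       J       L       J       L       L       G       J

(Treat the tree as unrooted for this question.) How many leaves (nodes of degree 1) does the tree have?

Exactly 7 nodes have a single neighbour: A, B, D, F, H, I, K.

7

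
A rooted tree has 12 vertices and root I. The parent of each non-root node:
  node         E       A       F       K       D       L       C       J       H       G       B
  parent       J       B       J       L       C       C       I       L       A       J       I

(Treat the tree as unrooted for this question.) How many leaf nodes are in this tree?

6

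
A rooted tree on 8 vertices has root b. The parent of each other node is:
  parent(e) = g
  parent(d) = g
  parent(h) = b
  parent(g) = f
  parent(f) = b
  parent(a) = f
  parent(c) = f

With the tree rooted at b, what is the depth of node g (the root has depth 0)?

2

Path from b to g: b – f – g, which has 2 edges.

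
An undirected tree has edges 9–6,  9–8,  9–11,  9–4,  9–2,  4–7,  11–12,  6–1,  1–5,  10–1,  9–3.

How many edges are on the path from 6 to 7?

Walking from 6: 6 - 9 - 4 - 7. Length 3.

3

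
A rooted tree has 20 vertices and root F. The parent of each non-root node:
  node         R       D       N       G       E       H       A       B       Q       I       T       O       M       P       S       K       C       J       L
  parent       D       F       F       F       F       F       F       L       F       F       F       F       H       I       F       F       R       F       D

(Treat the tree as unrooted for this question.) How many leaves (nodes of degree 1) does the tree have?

14

Degree-1 nodes: A, B, C, E, G, J, K, M, N, O, P, Q, S, T — 14 of them.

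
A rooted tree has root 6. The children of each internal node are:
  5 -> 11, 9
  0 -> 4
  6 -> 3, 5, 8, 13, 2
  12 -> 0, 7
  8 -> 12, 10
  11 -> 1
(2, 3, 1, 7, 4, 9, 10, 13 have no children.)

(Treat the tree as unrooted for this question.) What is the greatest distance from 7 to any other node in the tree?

Distances from 7 peak at 6, attained at 1.
7 – 12 – 8 – 6 – 5 – 11 – 1

6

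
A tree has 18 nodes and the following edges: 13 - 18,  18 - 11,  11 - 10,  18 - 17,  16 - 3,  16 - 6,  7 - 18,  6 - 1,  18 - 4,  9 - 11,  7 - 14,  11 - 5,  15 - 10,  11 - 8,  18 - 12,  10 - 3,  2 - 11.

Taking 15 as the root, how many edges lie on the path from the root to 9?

3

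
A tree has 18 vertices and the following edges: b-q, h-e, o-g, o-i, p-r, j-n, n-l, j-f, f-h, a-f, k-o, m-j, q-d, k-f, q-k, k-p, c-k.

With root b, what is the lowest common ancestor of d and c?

q

Ancestors of d (toward the root): d, q, b.
Ancestors of c: c, k, q, b.
The deepest node appearing in both lists is q.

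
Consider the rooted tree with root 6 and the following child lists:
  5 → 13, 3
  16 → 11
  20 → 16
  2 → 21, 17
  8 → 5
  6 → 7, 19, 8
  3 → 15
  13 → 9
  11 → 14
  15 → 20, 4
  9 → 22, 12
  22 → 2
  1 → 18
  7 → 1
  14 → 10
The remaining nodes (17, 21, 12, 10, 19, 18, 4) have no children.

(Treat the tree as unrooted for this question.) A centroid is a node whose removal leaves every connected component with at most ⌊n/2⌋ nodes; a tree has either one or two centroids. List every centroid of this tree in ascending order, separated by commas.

5

Delete 5: the remaining components have sizes 8, 7, 6. Max 8 ≤ 11, so 5 is a centroid.
Every other node leaves some component of size > 11, so the centroid is unique.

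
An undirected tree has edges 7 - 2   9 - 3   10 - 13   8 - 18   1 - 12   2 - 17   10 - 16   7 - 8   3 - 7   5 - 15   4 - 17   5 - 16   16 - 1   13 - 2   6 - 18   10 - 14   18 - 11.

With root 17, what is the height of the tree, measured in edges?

6

The longest root-to-leaf path is 17 – 2 – 13 – 10 – 16 – 1 – 12 (6 edges).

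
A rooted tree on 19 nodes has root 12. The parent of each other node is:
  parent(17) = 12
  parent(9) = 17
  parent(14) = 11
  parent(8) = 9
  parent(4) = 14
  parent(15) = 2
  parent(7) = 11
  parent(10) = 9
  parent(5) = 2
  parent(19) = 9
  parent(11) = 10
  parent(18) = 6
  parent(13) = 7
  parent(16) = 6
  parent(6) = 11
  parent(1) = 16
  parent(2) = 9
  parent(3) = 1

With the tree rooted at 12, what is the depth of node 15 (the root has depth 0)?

4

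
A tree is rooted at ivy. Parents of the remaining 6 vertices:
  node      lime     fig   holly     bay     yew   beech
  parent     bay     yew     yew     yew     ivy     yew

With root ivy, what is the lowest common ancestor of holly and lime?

yew

Ancestors of holly (toward the root): holly, yew, ivy.
Ancestors of lime: lime, bay, yew, ivy.
The deepest node appearing in both lists is yew.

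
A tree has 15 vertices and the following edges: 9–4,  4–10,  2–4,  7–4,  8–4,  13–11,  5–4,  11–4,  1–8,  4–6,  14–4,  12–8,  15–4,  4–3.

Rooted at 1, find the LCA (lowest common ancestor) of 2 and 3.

Path 2→root: 2 4 8 1; path 3→root: 3 4 8 1.
First common node: 4.

4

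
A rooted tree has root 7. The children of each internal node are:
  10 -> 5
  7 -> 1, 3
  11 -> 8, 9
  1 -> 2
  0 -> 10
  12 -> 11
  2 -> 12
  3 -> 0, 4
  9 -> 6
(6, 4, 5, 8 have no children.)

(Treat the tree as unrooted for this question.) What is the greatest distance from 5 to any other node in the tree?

A farthest node from 5 is 6.
The path 5–10–0–3–7–1–2–12–11–9–6 has 10 edges.

10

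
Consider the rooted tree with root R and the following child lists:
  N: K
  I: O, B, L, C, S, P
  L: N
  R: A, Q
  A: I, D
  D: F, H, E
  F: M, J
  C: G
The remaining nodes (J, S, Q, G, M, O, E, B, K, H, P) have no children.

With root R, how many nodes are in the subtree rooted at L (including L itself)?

3

Descendants of L (including itself): L, N, K. That's 3.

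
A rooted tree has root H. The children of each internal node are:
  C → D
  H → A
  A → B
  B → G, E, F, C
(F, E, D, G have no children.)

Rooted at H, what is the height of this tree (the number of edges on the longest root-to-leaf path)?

A deepest node is D, reached by H-A-B-C-D.
That path has 4 edges, so the height is 4.

4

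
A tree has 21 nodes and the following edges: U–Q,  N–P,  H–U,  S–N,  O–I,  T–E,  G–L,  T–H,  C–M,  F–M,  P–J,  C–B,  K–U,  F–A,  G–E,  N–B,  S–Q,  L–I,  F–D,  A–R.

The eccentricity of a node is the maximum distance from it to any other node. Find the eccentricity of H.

10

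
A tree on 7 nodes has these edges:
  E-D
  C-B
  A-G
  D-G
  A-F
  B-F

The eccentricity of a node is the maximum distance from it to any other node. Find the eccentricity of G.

Distances from G peak at 4, attained at C.
G–A–F–B–C

4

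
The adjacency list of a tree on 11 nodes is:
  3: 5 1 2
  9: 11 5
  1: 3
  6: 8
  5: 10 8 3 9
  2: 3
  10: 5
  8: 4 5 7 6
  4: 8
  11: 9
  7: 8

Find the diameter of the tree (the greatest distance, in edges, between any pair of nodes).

BFS from 2 reaches 7 last, at distance 4; BFS from 7 confirms no node is farther.
Path: 2–3–5–8–7.

4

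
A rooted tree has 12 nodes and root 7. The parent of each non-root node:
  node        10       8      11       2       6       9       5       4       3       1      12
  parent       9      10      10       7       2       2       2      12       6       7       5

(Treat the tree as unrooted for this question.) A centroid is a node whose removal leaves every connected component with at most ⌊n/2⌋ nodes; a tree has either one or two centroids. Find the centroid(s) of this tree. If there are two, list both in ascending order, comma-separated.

Removing 2 splits the tree into components of sizes 4, 3, 2, 2; the largest is 4 ≤ ⌊12/2⌋ = 6.
No neighbour of 2 does as well, so 2 is the unique centroid.

2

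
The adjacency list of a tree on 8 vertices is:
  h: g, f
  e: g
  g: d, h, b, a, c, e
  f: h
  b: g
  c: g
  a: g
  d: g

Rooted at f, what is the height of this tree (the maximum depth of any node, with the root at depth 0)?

3

a sits deepest: f → h → g → a — 3 edges from the root.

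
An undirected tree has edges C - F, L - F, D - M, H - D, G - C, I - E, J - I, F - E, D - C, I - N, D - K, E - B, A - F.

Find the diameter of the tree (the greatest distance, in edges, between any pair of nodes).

6

Starting from J, a farthest node is K at distance 6.
One longest path: J-I-E-F-C-D-K.
So the diameter is 6.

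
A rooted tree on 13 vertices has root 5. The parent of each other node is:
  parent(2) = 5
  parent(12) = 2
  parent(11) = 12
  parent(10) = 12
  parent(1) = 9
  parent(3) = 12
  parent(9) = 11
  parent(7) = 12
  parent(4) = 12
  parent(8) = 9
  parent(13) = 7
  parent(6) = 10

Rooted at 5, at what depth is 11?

3

Climbing from 11 to the root: 11–12–2–5. That's 3 steps.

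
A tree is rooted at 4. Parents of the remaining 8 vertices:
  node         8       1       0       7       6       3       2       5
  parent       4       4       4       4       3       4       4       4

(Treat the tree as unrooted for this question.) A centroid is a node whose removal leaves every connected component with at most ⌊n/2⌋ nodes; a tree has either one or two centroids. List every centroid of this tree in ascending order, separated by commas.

4

If 4 is removed the pieces have sizes 2, 1, 1, 1, 1, 1, 1, all ≤ ⌊9/2⌋ = 4.
Every other node leaves some component of size > 4, so the centroid is unique.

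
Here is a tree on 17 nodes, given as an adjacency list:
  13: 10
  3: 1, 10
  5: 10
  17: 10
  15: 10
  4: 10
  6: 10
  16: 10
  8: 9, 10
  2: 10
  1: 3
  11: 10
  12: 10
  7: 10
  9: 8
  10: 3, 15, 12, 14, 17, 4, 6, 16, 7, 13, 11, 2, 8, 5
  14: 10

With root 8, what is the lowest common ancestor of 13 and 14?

10

Path 13→root: 13 10 8; path 14→root: 14 10 8.
First common node: 10.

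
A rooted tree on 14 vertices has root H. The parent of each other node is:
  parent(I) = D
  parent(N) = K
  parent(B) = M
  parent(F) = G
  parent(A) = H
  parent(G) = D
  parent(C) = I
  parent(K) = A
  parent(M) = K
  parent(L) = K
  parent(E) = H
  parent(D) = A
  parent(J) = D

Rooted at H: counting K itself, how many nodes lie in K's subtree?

5

K's subtree: {K, M, L, N, B}, size 5.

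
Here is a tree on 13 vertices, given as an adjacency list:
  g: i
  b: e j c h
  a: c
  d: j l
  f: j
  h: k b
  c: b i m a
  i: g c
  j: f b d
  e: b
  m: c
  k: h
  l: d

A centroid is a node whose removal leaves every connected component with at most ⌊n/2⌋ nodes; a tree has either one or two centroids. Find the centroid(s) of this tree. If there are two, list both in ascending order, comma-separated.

Removing b splits the tree into components of sizes 5, 4, 2, 1; the largest is 5 ≤ ⌊13/2⌋ = 6.
No neighbour of b does as well, so b is the unique centroid.

b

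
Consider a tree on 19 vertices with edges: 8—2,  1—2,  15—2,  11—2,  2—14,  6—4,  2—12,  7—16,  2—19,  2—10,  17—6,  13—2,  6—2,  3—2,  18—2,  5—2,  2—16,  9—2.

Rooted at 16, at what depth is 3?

2

Climbing from 3 to the root: 3 – 2 – 16. That's 2 steps.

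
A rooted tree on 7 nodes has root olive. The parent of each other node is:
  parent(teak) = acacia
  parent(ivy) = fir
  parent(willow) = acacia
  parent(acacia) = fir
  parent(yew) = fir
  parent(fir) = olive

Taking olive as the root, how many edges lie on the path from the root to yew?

Path from olive to yew: olive–fir–yew, which has 2 edges.

2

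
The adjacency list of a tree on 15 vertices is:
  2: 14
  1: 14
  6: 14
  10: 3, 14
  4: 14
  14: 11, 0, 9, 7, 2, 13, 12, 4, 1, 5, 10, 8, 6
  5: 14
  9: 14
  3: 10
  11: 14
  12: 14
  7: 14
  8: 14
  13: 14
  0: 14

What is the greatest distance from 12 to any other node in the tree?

The node farthest from 12 is 3, via 12–14–10–3 — 3 edges.

3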